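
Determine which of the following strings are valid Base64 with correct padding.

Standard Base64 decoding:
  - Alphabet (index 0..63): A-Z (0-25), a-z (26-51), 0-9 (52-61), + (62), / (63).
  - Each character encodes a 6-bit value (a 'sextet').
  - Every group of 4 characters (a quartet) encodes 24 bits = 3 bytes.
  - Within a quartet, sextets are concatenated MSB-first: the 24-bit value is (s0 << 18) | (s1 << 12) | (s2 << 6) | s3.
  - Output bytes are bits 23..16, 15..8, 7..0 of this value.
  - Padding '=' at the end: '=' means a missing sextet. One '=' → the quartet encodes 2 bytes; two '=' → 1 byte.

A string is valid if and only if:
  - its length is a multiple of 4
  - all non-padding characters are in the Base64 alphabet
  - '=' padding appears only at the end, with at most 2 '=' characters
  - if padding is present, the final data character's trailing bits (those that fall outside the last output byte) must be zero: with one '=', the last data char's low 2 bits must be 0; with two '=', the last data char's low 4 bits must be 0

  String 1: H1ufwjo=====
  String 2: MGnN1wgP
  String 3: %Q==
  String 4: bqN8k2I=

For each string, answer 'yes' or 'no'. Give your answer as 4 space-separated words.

Answer: no yes no yes

Derivation:
String 1: 'H1ufwjo=====' → invalid (5 pad chars (max 2))
String 2: 'MGnN1wgP' → valid
String 3: '%Q==' → invalid (bad char(s): ['%'])
String 4: 'bqN8k2I=' → valid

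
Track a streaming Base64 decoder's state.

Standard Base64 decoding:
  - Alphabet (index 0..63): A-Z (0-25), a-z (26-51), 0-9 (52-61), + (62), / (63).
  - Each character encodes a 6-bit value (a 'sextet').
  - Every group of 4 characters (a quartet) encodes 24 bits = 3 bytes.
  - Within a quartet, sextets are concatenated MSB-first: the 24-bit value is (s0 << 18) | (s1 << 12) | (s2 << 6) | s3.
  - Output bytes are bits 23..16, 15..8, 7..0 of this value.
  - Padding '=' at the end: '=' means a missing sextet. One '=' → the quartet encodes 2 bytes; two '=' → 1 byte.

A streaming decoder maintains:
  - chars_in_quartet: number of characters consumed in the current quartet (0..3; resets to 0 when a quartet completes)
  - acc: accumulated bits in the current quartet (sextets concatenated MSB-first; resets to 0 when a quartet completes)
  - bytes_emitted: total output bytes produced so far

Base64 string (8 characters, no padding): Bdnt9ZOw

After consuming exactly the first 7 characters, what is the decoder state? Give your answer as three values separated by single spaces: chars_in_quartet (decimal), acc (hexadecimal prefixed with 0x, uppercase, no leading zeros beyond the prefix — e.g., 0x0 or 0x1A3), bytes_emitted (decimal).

Answer: 3 0x3D64E 3

Derivation:
After char 0 ('B'=1): chars_in_quartet=1 acc=0x1 bytes_emitted=0
After char 1 ('d'=29): chars_in_quartet=2 acc=0x5D bytes_emitted=0
After char 2 ('n'=39): chars_in_quartet=3 acc=0x1767 bytes_emitted=0
After char 3 ('t'=45): chars_in_quartet=4 acc=0x5D9ED -> emit 05 D9 ED, reset; bytes_emitted=3
After char 4 ('9'=61): chars_in_quartet=1 acc=0x3D bytes_emitted=3
After char 5 ('Z'=25): chars_in_quartet=2 acc=0xF59 bytes_emitted=3
After char 6 ('O'=14): chars_in_quartet=3 acc=0x3D64E bytes_emitted=3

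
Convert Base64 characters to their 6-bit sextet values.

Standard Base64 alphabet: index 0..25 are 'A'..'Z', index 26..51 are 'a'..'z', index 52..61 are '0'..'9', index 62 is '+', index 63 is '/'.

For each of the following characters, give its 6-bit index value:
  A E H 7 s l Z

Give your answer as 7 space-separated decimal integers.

Answer: 0 4 7 59 44 37 25

Derivation:
'A': A..Z range, ord('A') − ord('A') = 0
'E': A..Z range, ord('E') − ord('A') = 4
'H': A..Z range, ord('H') − ord('A') = 7
'7': 0..9 range, 52 + ord('7') − ord('0') = 59
's': a..z range, 26 + ord('s') − ord('a') = 44
'l': a..z range, 26 + ord('l') − ord('a') = 37
'Z': A..Z range, ord('Z') − ord('A') = 25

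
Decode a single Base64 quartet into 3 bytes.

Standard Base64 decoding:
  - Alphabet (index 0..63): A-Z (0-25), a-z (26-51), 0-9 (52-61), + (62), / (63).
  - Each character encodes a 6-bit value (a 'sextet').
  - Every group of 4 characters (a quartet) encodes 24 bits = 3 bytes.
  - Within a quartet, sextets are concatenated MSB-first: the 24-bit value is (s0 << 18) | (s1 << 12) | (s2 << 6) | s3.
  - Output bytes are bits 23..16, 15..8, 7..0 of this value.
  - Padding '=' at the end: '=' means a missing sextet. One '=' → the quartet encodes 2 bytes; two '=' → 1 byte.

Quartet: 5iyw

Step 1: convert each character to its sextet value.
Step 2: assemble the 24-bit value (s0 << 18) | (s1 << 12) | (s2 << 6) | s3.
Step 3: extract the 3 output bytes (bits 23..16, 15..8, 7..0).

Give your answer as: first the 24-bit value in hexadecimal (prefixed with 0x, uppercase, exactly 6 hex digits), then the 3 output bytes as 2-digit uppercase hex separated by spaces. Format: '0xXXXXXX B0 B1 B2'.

Sextets: 5=57, i=34, y=50, w=48
24-bit: (57<<18) | (34<<12) | (50<<6) | 48
      = 0xE40000 | 0x022000 | 0x000C80 | 0x000030
      = 0xE62CB0
Bytes: (v>>16)&0xFF=E6, (v>>8)&0xFF=2C, v&0xFF=B0

Answer: 0xE62CB0 E6 2C B0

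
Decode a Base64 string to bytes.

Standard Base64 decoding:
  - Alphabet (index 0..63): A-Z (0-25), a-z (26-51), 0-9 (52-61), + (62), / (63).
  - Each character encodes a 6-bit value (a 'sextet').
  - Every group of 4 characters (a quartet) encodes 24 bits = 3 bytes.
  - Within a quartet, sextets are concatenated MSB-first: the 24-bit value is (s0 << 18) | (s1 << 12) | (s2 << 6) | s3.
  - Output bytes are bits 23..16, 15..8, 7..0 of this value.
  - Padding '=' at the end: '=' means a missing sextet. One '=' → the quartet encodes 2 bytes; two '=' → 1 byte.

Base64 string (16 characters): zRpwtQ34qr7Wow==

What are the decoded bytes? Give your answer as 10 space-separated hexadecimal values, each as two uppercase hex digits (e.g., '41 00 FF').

After char 0 ('z'=51): chars_in_quartet=1 acc=0x33 bytes_emitted=0
After char 1 ('R'=17): chars_in_quartet=2 acc=0xCD1 bytes_emitted=0
After char 2 ('p'=41): chars_in_quartet=3 acc=0x33469 bytes_emitted=0
After char 3 ('w'=48): chars_in_quartet=4 acc=0xCD1A70 -> emit CD 1A 70, reset; bytes_emitted=3
After char 4 ('t'=45): chars_in_quartet=1 acc=0x2D bytes_emitted=3
After char 5 ('Q'=16): chars_in_quartet=2 acc=0xB50 bytes_emitted=3
After char 6 ('3'=55): chars_in_quartet=3 acc=0x2D437 bytes_emitted=3
After char 7 ('4'=56): chars_in_quartet=4 acc=0xB50DF8 -> emit B5 0D F8, reset; bytes_emitted=6
After char 8 ('q'=42): chars_in_quartet=1 acc=0x2A bytes_emitted=6
After char 9 ('r'=43): chars_in_quartet=2 acc=0xAAB bytes_emitted=6
After char 10 ('7'=59): chars_in_quartet=3 acc=0x2AAFB bytes_emitted=6
After char 11 ('W'=22): chars_in_quartet=4 acc=0xAABED6 -> emit AA BE D6, reset; bytes_emitted=9
After char 12 ('o'=40): chars_in_quartet=1 acc=0x28 bytes_emitted=9
After char 13 ('w'=48): chars_in_quartet=2 acc=0xA30 bytes_emitted=9
Padding '==': partial quartet acc=0xA30 -> emit A3; bytes_emitted=10

Answer: CD 1A 70 B5 0D F8 AA BE D6 A3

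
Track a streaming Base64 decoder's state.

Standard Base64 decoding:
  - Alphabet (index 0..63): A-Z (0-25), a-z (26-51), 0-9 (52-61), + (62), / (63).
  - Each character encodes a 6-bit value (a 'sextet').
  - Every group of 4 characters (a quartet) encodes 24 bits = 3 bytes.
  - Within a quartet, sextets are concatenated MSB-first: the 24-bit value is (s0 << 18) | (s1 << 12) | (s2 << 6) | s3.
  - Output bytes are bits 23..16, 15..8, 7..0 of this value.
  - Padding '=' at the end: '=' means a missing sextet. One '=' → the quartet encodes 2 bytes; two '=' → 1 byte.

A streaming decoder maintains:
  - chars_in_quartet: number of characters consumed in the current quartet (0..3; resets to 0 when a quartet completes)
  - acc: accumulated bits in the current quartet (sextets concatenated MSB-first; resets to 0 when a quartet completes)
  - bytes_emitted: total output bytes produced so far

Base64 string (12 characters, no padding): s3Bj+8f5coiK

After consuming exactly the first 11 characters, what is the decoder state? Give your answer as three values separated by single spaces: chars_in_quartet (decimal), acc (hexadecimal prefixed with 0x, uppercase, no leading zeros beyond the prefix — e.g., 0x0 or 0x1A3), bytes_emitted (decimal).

After char 0 ('s'=44): chars_in_quartet=1 acc=0x2C bytes_emitted=0
After char 1 ('3'=55): chars_in_quartet=2 acc=0xB37 bytes_emitted=0
After char 2 ('B'=1): chars_in_quartet=3 acc=0x2CDC1 bytes_emitted=0
After char 3 ('j'=35): chars_in_quartet=4 acc=0xB37063 -> emit B3 70 63, reset; bytes_emitted=3
After char 4 ('+'=62): chars_in_quartet=1 acc=0x3E bytes_emitted=3
After char 5 ('8'=60): chars_in_quartet=2 acc=0xFBC bytes_emitted=3
After char 6 ('f'=31): chars_in_quartet=3 acc=0x3EF1F bytes_emitted=3
After char 7 ('5'=57): chars_in_quartet=4 acc=0xFBC7F9 -> emit FB C7 F9, reset; bytes_emitted=6
After char 8 ('c'=28): chars_in_quartet=1 acc=0x1C bytes_emitted=6
After char 9 ('o'=40): chars_in_quartet=2 acc=0x728 bytes_emitted=6
After char 10 ('i'=34): chars_in_quartet=3 acc=0x1CA22 bytes_emitted=6

Answer: 3 0x1CA22 6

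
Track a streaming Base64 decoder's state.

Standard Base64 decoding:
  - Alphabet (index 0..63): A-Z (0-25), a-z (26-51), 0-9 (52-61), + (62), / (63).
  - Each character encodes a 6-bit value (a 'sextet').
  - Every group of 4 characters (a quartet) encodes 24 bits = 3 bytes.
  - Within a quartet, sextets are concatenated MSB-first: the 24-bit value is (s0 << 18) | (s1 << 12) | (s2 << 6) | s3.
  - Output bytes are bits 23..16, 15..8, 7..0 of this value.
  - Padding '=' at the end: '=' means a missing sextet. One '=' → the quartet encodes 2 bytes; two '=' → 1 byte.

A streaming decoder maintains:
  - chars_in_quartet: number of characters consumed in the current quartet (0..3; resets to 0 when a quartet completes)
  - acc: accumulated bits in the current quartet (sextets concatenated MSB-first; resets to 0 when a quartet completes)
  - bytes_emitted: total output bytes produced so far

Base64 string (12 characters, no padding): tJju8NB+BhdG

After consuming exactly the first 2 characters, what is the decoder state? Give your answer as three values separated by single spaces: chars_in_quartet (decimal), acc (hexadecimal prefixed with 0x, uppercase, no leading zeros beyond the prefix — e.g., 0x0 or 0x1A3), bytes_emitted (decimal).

Answer: 2 0xB49 0

Derivation:
After char 0 ('t'=45): chars_in_quartet=1 acc=0x2D bytes_emitted=0
After char 1 ('J'=9): chars_in_quartet=2 acc=0xB49 bytes_emitted=0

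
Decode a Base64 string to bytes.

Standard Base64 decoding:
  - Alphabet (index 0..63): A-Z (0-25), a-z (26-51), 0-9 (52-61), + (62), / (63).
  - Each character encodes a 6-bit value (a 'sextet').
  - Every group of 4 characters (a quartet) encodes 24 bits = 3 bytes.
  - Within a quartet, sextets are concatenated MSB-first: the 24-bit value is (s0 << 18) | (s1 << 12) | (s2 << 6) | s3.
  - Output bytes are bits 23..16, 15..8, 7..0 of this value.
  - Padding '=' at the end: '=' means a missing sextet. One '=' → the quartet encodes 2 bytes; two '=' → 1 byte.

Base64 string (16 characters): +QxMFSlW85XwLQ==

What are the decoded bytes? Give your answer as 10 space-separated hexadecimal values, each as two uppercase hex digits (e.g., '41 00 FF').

After char 0 ('+'=62): chars_in_quartet=1 acc=0x3E bytes_emitted=0
After char 1 ('Q'=16): chars_in_quartet=2 acc=0xF90 bytes_emitted=0
After char 2 ('x'=49): chars_in_quartet=3 acc=0x3E431 bytes_emitted=0
After char 3 ('M'=12): chars_in_quartet=4 acc=0xF90C4C -> emit F9 0C 4C, reset; bytes_emitted=3
After char 4 ('F'=5): chars_in_quartet=1 acc=0x5 bytes_emitted=3
After char 5 ('S'=18): chars_in_quartet=2 acc=0x152 bytes_emitted=3
After char 6 ('l'=37): chars_in_quartet=3 acc=0x54A5 bytes_emitted=3
After char 7 ('W'=22): chars_in_quartet=4 acc=0x152956 -> emit 15 29 56, reset; bytes_emitted=6
After char 8 ('8'=60): chars_in_quartet=1 acc=0x3C bytes_emitted=6
After char 9 ('5'=57): chars_in_quartet=2 acc=0xF39 bytes_emitted=6
After char 10 ('X'=23): chars_in_quartet=3 acc=0x3CE57 bytes_emitted=6
After char 11 ('w'=48): chars_in_quartet=4 acc=0xF395F0 -> emit F3 95 F0, reset; bytes_emitted=9
After char 12 ('L'=11): chars_in_quartet=1 acc=0xB bytes_emitted=9
After char 13 ('Q'=16): chars_in_quartet=2 acc=0x2D0 bytes_emitted=9
Padding '==': partial quartet acc=0x2D0 -> emit 2D; bytes_emitted=10

Answer: F9 0C 4C 15 29 56 F3 95 F0 2D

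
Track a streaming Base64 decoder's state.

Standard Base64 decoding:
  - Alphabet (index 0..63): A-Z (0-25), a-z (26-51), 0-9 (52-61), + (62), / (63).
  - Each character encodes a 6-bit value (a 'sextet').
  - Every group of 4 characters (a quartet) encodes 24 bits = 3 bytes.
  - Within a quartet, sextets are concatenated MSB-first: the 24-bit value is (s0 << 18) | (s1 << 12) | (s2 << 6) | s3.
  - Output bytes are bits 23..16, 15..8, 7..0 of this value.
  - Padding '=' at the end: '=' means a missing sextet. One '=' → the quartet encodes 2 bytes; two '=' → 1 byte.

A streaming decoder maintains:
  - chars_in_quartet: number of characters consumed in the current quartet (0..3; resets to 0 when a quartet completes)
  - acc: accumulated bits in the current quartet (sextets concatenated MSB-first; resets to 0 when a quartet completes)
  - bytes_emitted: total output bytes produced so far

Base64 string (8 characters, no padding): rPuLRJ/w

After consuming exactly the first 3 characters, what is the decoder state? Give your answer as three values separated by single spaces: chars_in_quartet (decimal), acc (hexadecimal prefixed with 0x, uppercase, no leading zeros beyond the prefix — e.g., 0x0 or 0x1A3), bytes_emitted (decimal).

Answer: 3 0x2B3EE 0

Derivation:
After char 0 ('r'=43): chars_in_quartet=1 acc=0x2B bytes_emitted=0
After char 1 ('P'=15): chars_in_quartet=2 acc=0xACF bytes_emitted=0
After char 2 ('u'=46): chars_in_quartet=3 acc=0x2B3EE bytes_emitted=0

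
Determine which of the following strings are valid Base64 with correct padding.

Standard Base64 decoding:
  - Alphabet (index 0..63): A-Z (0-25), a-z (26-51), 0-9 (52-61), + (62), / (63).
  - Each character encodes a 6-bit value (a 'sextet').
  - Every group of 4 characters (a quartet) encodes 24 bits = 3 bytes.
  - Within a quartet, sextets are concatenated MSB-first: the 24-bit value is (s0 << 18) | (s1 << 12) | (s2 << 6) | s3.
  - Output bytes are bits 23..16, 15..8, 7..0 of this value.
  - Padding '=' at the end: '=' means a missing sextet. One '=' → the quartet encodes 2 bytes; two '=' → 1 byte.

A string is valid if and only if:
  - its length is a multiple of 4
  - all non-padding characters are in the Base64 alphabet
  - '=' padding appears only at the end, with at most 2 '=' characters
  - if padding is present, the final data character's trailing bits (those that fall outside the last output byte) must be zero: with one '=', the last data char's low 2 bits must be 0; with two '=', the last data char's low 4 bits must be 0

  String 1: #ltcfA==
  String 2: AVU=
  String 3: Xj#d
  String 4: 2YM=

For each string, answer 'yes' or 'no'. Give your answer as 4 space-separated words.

Answer: no yes no yes

Derivation:
String 1: '#ltcfA==' → invalid (bad char(s): ['#'])
String 2: 'AVU=' → valid
String 3: 'Xj#d' → invalid (bad char(s): ['#'])
String 4: '2YM=' → valid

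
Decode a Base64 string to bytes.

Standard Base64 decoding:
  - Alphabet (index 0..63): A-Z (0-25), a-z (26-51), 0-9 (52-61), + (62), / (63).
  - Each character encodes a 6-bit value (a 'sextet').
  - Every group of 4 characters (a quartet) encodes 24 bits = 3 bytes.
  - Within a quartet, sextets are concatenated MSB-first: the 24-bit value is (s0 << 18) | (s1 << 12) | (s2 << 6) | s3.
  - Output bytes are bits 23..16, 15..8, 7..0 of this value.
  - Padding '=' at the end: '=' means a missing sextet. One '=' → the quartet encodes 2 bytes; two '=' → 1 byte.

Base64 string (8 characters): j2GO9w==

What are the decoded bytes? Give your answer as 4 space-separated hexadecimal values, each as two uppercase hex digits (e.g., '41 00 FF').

Answer: 8F 61 8E F7

Derivation:
After char 0 ('j'=35): chars_in_quartet=1 acc=0x23 bytes_emitted=0
After char 1 ('2'=54): chars_in_quartet=2 acc=0x8F6 bytes_emitted=0
After char 2 ('G'=6): chars_in_quartet=3 acc=0x23D86 bytes_emitted=0
After char 3 ('O'=14): chars_in_quartet=4 acc=0x8F618E -> emit 8F 61 8E, reset; bytes_emitted=3
After char 4 ('9'=61): chars_in_quartet=1 acc=0x3D bytes_emitted=3
After char 5 ('w'=48): chars_in_quartet=2 acc=0xF70 bytes_emitted=3
Padding '==': partial quartet acc=0xF70 -> emit F7; bytes_emitted=4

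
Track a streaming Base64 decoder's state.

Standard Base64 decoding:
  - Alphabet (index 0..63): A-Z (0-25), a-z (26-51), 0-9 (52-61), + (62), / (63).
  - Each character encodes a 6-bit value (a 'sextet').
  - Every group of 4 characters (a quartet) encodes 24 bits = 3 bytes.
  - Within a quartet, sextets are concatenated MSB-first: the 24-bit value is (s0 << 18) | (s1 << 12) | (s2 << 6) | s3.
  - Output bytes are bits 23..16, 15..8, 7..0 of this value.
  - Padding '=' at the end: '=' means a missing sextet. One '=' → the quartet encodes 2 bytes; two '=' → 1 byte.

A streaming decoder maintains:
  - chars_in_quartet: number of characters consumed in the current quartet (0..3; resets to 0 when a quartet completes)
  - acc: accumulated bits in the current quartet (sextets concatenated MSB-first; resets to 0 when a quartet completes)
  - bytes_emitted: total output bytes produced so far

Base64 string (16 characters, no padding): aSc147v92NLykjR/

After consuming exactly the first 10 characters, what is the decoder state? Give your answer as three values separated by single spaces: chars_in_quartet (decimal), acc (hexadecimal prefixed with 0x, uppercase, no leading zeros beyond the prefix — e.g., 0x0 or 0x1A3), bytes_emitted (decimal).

After char 0 ('a'=26): chars_in_quartet=1 acc=0x1A bytes_emitted=0
After char 1 ('S'=18): chars_in_quartet=2 acc=0x692 bytes_emitted=0
After char 2 ('c'=28): chars_in_quartet=3 acc=0x1A49C bytes_emitted=0
After char 3 ('1'=53): chars_in_quartet=4 acc=0x692735 -> emit 69 27 35, reset; bytes_emitted=3
After char 4 ('4'=56): chars_in_quartet=1 acc=0x38 bytes_emitted=3
After char 5 ('7'=59): chars_in_quartet=2 acc=0xE3B bytes_emitted=3
After char 6 ('v'=47): chars_in_quartet=3 acc=0x38EEF bytes_emitted=3
After char 7 ('9'=61): chars_in_quartet=4 acc=0xE3BBFD -> emit E3 BB FD, reset; bytes_emitted=6
After char 8 ('2'=54): chars_in_quartet=1 acc=0x36 bytes_emitted=6
After char 9 ('N'=13): chars_in_quartet=2 acc=0xD8D bytes_emitted=6

Answer: 2 0xD8D 6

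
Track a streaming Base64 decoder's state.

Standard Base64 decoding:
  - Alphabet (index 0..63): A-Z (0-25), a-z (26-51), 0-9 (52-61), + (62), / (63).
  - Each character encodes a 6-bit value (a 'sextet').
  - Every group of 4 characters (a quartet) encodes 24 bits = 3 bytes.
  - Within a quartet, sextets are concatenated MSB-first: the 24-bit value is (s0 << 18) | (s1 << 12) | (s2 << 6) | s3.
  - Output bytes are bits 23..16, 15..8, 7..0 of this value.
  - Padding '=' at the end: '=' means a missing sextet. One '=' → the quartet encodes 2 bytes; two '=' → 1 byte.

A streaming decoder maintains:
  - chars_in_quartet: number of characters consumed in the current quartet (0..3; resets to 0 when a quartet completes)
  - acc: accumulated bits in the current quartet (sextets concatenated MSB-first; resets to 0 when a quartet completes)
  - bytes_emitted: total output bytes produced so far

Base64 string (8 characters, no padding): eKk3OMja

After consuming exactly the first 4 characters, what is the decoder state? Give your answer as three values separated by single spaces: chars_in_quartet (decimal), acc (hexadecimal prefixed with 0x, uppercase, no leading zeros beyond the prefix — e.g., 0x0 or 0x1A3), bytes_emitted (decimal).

Answer: 0 0x0 3

Derivation:
After char 0 ('e'=30): chars_in_quartet=1 acc=0x1E bytes_emitted=0
After char 1 ('K'=10): chars_in_quartet=2 acc=0x78A bytes_emitted=0
After char 2 ('k'=36): chars_in_quartet=3 acc=0x1E2A4 bytes_emitted=0
After char 3 ('3'=55): chars_in_quartet=4 acc=0x78A937 -> emit 78 A9 37, reset; bytes_emitted=3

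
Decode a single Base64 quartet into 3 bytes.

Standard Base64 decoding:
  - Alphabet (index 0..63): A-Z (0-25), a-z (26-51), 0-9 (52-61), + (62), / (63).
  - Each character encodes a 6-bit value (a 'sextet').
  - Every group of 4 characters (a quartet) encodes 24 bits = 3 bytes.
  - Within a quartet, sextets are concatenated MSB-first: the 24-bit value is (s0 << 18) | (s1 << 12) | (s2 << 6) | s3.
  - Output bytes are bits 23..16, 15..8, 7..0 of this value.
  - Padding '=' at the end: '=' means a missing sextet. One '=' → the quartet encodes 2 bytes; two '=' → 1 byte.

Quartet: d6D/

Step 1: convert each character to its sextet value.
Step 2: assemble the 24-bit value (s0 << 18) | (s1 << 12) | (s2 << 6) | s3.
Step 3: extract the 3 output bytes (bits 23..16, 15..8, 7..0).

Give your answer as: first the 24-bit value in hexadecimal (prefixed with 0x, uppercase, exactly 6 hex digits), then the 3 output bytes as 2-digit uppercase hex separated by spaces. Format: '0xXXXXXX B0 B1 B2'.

Answer: 0x77A0FF 77 A0 FF

Derivation:
Sextets: d=29, 6=58, D=3, /=63
24-bit: (29<<18) | (58<<12) | (3<<6) | 63
      = 0x740000 | 0x03A000 | 0x0000C0 | 0x00003F
      = 0x77A0FF
Bytes: (v>>16)&0xFF=77, (v>>8)&0xFF=A0, v&0xFF=FF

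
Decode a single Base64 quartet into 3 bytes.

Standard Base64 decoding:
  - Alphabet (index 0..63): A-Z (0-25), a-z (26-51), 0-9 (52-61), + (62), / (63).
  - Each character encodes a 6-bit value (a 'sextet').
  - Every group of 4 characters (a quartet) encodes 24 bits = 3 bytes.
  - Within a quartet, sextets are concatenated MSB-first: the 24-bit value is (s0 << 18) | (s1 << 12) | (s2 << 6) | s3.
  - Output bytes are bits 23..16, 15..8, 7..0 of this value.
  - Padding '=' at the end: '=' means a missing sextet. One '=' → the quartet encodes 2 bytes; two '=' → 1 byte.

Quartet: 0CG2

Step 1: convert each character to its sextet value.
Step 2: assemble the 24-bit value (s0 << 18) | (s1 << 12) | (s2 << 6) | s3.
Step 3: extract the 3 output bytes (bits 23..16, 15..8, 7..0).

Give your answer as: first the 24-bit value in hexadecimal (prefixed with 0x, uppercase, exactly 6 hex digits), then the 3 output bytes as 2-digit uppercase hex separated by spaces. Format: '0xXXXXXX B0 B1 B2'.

Sextets: 0=52, C=2, G=6, 2=54
24-bit: (52<<18) | (2<<12) | (6<<6) | 54
      = 0xD00000 | 0x002000 | 0x000180 | 0x000036
      = 0xD021B6
Bytes: (v>>16)&0xFF=D0, (v>>8)&0xFF=21, v&0xFF=B6

Answer: 0xD021B6 D0 21 B6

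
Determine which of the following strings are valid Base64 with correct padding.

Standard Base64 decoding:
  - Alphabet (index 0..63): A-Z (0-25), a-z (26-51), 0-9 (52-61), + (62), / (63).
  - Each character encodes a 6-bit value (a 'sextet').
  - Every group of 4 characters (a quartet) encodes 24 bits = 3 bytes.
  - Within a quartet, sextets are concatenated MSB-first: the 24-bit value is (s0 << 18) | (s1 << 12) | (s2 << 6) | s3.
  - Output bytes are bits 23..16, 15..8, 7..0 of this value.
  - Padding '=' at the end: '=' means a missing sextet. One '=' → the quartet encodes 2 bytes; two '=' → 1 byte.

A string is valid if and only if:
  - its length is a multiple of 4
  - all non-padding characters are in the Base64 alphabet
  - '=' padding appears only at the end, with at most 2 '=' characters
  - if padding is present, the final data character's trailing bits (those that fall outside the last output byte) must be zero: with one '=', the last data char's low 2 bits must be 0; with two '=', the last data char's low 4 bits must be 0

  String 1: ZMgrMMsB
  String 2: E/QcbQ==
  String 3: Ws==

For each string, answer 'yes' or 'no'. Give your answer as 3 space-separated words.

Answer: yes yes no

Derivation:
String 1: 'ZMgrMMsB' → valid
String 2: 'E/QcbQ==' → valid
String 3: 'Ws==' → invalid (bad trailing bits)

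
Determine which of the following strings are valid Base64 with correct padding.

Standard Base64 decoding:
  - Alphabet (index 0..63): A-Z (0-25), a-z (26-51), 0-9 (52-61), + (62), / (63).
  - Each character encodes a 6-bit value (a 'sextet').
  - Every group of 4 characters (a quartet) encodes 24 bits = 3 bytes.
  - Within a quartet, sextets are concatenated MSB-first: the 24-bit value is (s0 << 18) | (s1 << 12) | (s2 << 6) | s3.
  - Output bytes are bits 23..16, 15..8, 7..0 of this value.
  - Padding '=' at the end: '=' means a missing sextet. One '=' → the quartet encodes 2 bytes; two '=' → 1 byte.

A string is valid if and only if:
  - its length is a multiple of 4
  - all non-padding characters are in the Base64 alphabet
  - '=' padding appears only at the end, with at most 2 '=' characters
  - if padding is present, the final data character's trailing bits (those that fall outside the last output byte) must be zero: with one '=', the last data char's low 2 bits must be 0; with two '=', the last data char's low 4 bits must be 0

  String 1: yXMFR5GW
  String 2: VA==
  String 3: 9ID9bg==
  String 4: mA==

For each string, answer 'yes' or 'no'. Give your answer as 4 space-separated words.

String 1: 'yXMFR5GW' → valid
String 2: 'VA==' → valid
String 3: '9ID9bg==' → valid
String 4: 'mA==' → valid

Answer: yes yes yes yes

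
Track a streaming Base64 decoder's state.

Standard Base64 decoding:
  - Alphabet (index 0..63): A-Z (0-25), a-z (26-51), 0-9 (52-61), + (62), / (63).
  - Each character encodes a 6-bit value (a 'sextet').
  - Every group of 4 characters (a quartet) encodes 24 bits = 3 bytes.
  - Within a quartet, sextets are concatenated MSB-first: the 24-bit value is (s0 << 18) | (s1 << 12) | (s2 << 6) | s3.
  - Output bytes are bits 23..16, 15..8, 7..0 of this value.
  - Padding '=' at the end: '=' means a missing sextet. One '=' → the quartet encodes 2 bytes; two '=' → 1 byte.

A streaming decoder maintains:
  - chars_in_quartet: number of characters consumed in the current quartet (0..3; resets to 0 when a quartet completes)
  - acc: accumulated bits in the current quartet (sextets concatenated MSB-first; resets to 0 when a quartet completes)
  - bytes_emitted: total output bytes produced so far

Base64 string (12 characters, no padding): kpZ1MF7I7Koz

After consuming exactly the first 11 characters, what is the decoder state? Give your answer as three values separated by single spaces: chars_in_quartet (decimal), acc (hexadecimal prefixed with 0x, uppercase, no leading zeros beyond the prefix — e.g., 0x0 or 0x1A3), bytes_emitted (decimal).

After char 0 ('k'=36): chars_in_quartet=1 acc=0x24 bytes_emitted=0
After char 1 ('p'=41): chars_in_quartet=2 acc=0x929 bytes_emitted=0
After char 2 ('Z'=25): chars_in_quartet=3 acc=0x24A59 bytes_emitted=0
After char 3 ('1'=53): chars_in_quartet=4 acc=0x929675 -> emit 92 96 75, reset; bytes_emitted=3
After char 4 ('M'=12): chars_in_quartet=1 acc=0xC bytes_emitted=3
After char 5 ('F'=5): chars_in_quartet=2 acc=0x305 bytes_emitted=3
After char 6 ('7'=59): chars_in_quartet=3 acc=0xC17B bytes_emitted=3
After char 7 ('I'=8): chars_in_quartet=4 acc=0x305EC8 -> emit 30 5E C8, reset; bytes_emitted=6
After char 8 ('7'=59): chars_in_quartet=1 acc=0x3B bytes_emitted=6
After char 9 ('K'=10): chars_in_quartet=2 acc=0xECA bytes_emitted=6
After char 10 ('o'=40): chars_in_quartet=3 acc=0x3B2A8 bytes_emitted=6

Answer: 3 0x3B2A8 6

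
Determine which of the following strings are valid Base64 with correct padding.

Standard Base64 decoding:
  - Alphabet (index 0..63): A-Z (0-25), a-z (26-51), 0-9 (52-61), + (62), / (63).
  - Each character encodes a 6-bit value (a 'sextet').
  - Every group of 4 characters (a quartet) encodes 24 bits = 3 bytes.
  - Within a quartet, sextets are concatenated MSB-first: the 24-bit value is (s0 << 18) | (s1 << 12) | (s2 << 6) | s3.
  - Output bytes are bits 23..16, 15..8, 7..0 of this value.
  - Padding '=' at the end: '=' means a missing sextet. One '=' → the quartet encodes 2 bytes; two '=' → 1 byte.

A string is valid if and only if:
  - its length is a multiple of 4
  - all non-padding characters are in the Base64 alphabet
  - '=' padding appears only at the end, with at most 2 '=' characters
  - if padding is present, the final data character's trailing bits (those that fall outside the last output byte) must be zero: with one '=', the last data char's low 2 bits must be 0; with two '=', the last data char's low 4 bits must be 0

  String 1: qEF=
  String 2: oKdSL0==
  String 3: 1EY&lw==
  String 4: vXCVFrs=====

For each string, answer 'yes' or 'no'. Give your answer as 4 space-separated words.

Answer: no no no no

Derivation:
String 1: 'qEF=' → invalid (bad trailing bits)
String 2: 'oKdSL0==' → invalid (bad trailing bits)
String 3: '1EY&lw==' → invalid (bad char(s): ['&'])
String 4: 'vXCVFrs=====' → invalid (5 pad chars (max 2))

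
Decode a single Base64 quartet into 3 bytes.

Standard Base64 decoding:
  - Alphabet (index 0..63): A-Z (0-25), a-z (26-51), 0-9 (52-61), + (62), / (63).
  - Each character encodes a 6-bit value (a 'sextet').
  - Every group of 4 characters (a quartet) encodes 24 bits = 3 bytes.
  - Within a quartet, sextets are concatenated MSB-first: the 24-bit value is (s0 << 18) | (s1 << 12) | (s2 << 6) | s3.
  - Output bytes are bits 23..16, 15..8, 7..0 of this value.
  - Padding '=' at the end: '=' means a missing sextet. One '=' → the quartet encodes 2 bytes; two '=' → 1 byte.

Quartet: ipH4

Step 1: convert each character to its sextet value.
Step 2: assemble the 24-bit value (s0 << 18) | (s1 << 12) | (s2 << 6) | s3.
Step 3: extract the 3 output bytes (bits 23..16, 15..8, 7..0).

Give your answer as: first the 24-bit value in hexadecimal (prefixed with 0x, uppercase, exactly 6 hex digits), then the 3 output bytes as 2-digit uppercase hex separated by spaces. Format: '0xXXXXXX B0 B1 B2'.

Answer: 0x8A91F8 8A 91 F8

Derivation:
Sextets: i=34, p=41, H=7, 4=56
24-bit: (34<<18) | (41<<12) | (7<<6) | 56
      = 0x880000 | 0x029000 | 0x0001C0 | 0x000038
      = 0x8A91F8
Bytes: (v>>16)&0xFF=8A, (v>>8)&0xFF=91, v&0xFF=F8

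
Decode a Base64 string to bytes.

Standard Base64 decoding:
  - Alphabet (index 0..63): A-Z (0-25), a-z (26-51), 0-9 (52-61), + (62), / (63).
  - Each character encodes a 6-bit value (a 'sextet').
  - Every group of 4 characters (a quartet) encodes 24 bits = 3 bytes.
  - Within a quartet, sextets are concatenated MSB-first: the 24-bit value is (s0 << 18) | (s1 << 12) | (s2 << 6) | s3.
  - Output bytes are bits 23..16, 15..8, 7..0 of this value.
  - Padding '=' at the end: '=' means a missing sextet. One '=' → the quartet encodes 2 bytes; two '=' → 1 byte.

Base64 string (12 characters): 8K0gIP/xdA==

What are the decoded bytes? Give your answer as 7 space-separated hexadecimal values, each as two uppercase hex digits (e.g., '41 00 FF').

Answer: F0 AD 20 20 FF F1 74

Derivation:
After char 0 ('8'=60): chars_in_quartet=1 acc=0x3C bytes_emitted=0
After char 1 ('K'=10): chars_in_quartet=2 acc=0xF0A bytes_emitted=0
After char 2 ('0'=52): chars_in_quartet=3 acc=0x3C2B4 bytes_emitted=0
After char 3 ('g'=32): chars_in_quartet=4 acc=0xF0AD20 -> emit F0 AD 20, reset; bytes_emitted=3
After char 4 ('I'=8): chars_in_quartet=1 acc=0x8 bytes_emitted=3
After char 5 ('P'=15): chars_in_quartet=2 acc=0x20F bytes_emitted=3
After char 6 ('/'=63): chars_in_quartet=3 acc=0x83FF bytes_emitted=3
After char 7 ('x'=49): chars_in_quartet=4 acc=0x20FFF1 -> emit 20 FF F1, reset; bytes_emitted=6
After char 8 ('d'=29): chars_in_quartet=1 acc=0x1D bytes_emitted=6
After char 9 ('A'=0): chars_in_quartet=2 acc=0x740 bytes_emitted=6
Padding '==': partial quartet acc=0x740 -> emit 74; bytes_emitted=7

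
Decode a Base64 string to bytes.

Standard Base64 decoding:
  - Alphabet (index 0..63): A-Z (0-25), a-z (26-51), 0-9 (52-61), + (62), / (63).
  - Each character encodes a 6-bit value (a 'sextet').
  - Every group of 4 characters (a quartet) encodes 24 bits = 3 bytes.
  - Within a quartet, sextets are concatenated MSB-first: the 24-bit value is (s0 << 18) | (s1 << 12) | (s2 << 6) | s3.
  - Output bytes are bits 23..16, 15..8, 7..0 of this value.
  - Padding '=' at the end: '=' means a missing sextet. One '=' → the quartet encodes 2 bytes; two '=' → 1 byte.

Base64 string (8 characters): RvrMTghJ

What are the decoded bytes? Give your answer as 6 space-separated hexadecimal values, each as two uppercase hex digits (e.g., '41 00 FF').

Answer: 46 FA CC 4E 08 49

Derivation:
After char 0 ('R'=17): chars_in_quartet=1 acc=0x11 bytes_emitted=0
After char 1 ('v'=47): chars_in_quartet=2 acc=0x46F bytes_emitted=0
After char 2 ('r'=43): chars_in_quartet=3 acc=0x11BEB bytes_emitted=0
After char 3 ('M'=12): chars_in_quartet=4 acc=0x46FACC -> emit 46 FA CC, reset; bytes_emitted=3
After char 4 ('T'=19): chars_in_quartet=1 acc=0x13 bytes_emitted=3
After char 5 ('g'=32): chars_in_quartet=2 acc=0x4E0 bytes_emitted=3
After char 6 ('h'=33): chars_in_quartet=3 acc=0x13821 bytes_emitted=3
After char 7 ('J'=9): chars_in_quartet=4 acc=0x4E0849 -> emit 4E 08 49, reset; bytes_emitted=6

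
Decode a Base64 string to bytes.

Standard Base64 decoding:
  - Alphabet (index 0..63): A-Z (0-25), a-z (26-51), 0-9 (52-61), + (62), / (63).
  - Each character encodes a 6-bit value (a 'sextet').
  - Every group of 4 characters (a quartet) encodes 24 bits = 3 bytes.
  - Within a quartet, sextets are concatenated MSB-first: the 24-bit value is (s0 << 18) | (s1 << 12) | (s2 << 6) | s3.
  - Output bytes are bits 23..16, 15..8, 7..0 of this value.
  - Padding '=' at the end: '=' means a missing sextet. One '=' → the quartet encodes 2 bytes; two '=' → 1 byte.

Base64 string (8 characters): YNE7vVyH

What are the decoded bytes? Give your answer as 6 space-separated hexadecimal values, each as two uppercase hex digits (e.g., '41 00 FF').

After char 0 ('Y'=24): chars_in_quartet=1 acc=0x18 bytes_emitted=0
After char 1 ('N'=13): chars_in_quartet=2 acc=0x60D bytes_emitted=0
After char 2 ('E'=4): chars_in_quartet=3 acc=0x18344 bytes_emitted=0
After char 3 ('7'=59): chars_in_quartet=4 acc=0x60D13B -> emit 60 D1 3B, reset; bytes_emitted=3
After char 4 ('v'=47): chars_in_quartet=1 acc=0x2F bytes_emitted=3
After char 5 ('V'=21): chars_in_quartet=2 acc=0xBD5 bytes_emitted=3
After char 6 ('y'=50): chars_in_quartet=3 acc=0x2F572 bytes_emitted=3
After char 7 ('H'=7): chars_in_quartet=4 acc=0xBD5C87 -> emit BD 5C 87, reset; bytes_emitted=6

Answer: 60 D1 3B BD 5C 87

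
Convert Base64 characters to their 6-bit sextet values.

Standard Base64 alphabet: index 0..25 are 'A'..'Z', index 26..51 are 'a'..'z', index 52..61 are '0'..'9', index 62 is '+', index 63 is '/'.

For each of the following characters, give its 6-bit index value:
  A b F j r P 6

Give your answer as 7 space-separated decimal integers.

'A': A..Z range, ord('A') − ord('A') = 0
'b': a..z range, 26 + ord('b') − ord('a') = 27
'F': A..Z range, ord('F') − ord('A') = 5
'j': a..z range, 26 + ord('j') − ord('a') = 35
'r': a..z range, 26 + ord('r') − ord('a') = 43
'P': A..Z range, ord('P') − ord('A') = 15
'6': 0..9 range, 52 + ord('6') − ord('0') = 58

Answer: 0 27 5 35 43 15 58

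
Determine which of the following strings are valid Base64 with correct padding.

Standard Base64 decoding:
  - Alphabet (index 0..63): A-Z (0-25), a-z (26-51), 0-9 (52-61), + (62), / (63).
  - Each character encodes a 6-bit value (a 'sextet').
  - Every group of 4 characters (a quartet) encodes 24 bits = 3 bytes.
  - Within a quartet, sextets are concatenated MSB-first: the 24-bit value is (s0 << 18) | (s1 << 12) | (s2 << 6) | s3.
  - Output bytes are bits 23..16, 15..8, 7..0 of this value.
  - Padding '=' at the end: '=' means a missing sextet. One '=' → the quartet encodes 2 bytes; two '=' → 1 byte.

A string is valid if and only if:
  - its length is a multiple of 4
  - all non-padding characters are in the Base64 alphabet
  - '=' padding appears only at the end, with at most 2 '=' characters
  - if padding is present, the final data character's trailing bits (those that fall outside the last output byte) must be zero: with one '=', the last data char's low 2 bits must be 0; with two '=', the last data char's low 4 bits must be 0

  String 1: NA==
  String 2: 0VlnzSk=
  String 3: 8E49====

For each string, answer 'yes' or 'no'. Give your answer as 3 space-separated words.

Answer: yes yes no

Derivation:
String 1: 'NA==' → valid
String 2: '0VlnzSk=' → valid
String 3: '8E49====' → invalid (4 pad chars (max 2))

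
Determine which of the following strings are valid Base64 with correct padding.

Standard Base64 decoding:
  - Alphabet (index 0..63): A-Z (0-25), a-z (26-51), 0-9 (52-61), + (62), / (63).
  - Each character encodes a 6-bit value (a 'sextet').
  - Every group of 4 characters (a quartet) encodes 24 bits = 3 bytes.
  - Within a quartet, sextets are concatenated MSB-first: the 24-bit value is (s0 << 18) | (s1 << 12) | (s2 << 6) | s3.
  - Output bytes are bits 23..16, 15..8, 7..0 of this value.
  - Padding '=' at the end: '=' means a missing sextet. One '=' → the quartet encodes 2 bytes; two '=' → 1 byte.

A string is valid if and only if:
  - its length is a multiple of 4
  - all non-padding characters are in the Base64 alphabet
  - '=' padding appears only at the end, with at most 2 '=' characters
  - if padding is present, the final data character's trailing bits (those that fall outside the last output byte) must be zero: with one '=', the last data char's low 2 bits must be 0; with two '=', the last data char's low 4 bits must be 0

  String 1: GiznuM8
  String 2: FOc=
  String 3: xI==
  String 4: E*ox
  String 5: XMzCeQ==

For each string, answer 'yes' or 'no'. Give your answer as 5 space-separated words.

Answer: no yes no no yes

Derivation:
String 1: 'GiznuM8' → invalid (len=7 not mult of 4)
String 2: 'FOc=' → valid
String 3: 'xI==' → invalid (bad trailing bits)
String 4: 'E*ox' → invalid (bad char(s): ['*'])
String 5: 'XMzCeQ==' → valid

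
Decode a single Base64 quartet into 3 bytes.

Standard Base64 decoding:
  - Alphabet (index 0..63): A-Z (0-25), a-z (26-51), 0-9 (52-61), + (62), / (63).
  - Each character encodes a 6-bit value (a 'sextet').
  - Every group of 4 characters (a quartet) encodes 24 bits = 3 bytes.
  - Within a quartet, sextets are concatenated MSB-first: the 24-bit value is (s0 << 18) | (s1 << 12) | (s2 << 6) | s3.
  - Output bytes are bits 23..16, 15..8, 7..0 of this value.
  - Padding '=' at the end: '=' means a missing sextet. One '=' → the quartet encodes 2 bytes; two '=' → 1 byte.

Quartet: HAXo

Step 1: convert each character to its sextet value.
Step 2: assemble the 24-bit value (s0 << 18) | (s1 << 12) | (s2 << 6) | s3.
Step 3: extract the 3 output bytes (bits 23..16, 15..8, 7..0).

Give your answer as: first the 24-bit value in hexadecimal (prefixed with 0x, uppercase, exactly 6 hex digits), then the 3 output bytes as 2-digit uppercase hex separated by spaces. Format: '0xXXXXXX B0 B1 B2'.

Answer: 0x1C05E8 1C 05 E8

Derivation:
Sextets: H=7, A=0, X=23, o=40
24-bit: (7<<18) | (0<<12) | (23<<6) | 40
      = 0x1C0000 | 0x000000 | 0x0005C0 | 0x000028
      = 0x1C05E8
Bytes: (v>>16)&0xFF=1C, (v>>8)&0xFF=05, v&0xFF=E8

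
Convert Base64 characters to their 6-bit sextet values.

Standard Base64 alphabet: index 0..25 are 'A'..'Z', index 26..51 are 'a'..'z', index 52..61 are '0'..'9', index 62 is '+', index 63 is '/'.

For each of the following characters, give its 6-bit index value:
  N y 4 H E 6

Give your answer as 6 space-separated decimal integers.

Answer: 13 50 56 7 4 58

Derivation:
'N': A..Z range, ord('N') − ord('A') = 13
'y': a..z range, 26 + ord('y') − ord('a') = 50
'4': 0..9 range, 52 + ord('4') − ord('0') = 56
'H': A..Z range, ord('H') − ord('A') = 7
'E': A..Z range, ord('E') − ord('A') = 4
'6': 0..9 range, 52 + ord('6') − ord('0') = 58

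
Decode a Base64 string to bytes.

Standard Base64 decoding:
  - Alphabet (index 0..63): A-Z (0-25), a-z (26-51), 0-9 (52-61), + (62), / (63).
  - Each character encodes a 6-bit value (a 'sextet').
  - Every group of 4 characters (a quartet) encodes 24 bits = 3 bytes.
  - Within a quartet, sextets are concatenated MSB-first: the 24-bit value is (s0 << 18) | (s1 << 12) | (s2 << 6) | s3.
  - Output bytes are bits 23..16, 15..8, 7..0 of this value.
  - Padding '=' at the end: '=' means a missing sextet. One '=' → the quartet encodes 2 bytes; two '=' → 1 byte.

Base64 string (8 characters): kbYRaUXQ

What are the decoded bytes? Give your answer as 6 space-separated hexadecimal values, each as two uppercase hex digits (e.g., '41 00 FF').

Answer: 91 B6 11 69 45 D0

Derivation:
After char 0 ('k'=36): chars_in_quartet=1 acc=0x24 bytes_emitted=0
After char 1 ('b'=27): chars_in_quartet=2 acc=0x91B bytes_emitted=0
After char 2 ('Y'=24): chars_in_quartet=3 acc=0x246D8 bytes_emitted=0
After char 3 ('R'=17): chars_in_quartet=4 acc=0x91B611 -> emit 91 B6 11, reset; bytes_emitted=3
After char 4 ('a'=26): chars_in_quartet=1 acc=0x1A bytes_emitted=3
After char 5 ('U'=20): chars_in_quartet=2 acc=0x694 bytes_emitted=3
After char 6 ('X'=23): chars_in_quartet=3 acc=0x1A517 bytes_emitted=3
After char 7 ('Q'=16): chars_in_quartet=4 acc=0x6945D0 -> emit 69 45 D0, reset; bytes_emitted=6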